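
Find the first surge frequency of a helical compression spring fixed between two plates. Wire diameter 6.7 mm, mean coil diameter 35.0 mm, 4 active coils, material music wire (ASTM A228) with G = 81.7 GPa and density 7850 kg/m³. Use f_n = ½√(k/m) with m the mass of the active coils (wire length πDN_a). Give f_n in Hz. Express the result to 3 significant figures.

k = Gd⁴/(8D³N_a) = (81.7×10³)(6.7⁴)/(8·35.0³·4) = 120 N/mm = 1.2e+05 N/m
Wire length L = πDN_a = π·35.0·4 = 439.82 mm
m = ρ·(πd²/4)·L = 7850 × 35.257×10⁻⁶ m² × 0.43982 m = 0.12173 kg
f_n = ½√(k/m) = 0.5·√(1.2e+05/0.12173) = 0.5·√(9.8578e+05) = 496.43 Hz

496 Hz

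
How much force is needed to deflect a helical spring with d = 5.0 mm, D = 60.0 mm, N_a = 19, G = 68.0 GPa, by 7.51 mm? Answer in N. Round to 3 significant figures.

9.72 N

k = Gd⁴/(8D³N_a) = (68.0×10³)(5.0⁴)/(8·60.0³·19) = 1.2945 N/mm
F = k·δ = 1.2945 × 7.51 = 9.7215 N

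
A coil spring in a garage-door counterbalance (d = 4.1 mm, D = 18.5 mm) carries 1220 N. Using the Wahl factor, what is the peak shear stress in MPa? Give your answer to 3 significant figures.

1130 MPa

Spring index C = D/d = 18.5/4.1 = 4.5122
K_W = (4C−1)/(4C−4) + 0.615/C = 17.049/14.049 + 0.1363 = 1.3498
τ₀ = 8FD/(πd³) = 8·1220·18.5/(π·4.1³) = 180560/216.52 = 833.91 MPa
τ_max = K·τ₀ = 1.3498 × 833.91 = 1125.6 MPa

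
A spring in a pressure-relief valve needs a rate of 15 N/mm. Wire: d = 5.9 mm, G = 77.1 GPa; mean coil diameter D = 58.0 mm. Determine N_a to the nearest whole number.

4

N_a = Gd⁴/(8D³k) = (77.1×10³ × 5.9⁴)/(8 × 58.0³ × 15)
    = 9.34249e+07 / 2.34134e+07 = 3.99 → 4 coils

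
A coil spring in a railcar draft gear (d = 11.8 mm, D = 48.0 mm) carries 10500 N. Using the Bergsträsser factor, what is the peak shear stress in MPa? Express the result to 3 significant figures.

1080 MPa

Spring index C = D/d = 48.0/11.8 = 4.0678
K_B = (4C+2)/(4C−3) = 18.271/13.271 = 1.3768
τ₀ = 8FD/(πd³) = 8·10500·48.0/(π·11.8³) = 4.032e+06/5161.7 = 781.13 MPa
τ_max = K·τ₀ = 1.3768 × 781.13 = 1075.4 MPa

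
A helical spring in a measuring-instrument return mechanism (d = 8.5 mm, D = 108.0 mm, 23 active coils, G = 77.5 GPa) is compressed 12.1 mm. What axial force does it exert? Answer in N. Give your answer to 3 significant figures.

k = Gd⁴/(8D³N_a) = (77.5×10³)(8.5⁴)/(8·108.0³·23) = 1.7454 N/mm
F = k·δ = 1.7454 × 12.1 = 21.119 N

21.1 N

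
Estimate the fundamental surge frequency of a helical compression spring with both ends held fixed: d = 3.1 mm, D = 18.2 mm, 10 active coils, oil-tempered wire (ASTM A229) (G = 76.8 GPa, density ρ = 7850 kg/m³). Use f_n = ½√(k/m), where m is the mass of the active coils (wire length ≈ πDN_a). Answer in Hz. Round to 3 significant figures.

329 Hz

k = Gd⁴/(8D³N_a) = (76.8×10³)(3.1⁴)/(8·18.2³·10) = 14.706 N/mm = 14706 N/m
Wire length L = πDN_a = π·18.2·10 = 571.77 mm
m = ρ·(πd²/4)·L = 7850 × 7.5477×10⁻⁶ m² × 0.57177 m = 0.033877 kg
f_n = ½√(k/m) = 0.5·√(14706/0.033877) = 0.5·√(4.3411e+05) = 329.44 Hz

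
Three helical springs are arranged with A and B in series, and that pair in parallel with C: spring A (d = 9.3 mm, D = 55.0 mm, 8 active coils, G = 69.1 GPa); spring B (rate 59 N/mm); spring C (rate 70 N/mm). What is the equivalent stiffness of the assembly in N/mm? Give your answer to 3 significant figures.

k_A = Gd⁴/(8D³N_a) = (69.1×10³)(9.3⁴)/(8·55.0³·8) = 48.545 N/mm
Springs A,B series: k_AB = 1/(1/48.545+1/59) = 26.632 N/mm; parallel with C: k_eq = 26.632+70 = 96.632 N/mm

96.6 N/mm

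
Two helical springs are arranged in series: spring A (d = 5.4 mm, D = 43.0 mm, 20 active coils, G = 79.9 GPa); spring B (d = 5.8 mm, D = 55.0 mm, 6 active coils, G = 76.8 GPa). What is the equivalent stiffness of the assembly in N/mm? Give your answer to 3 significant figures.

k_A = Gd⁴/(8D³N_a) = (79.9×10³)(5.4⁴)/(8·43.0³·20) = 5.3407 N/mm
k_B = Gd⁴/(8D³N_a) = (76.8×10³)(5.8⁴)/(8·55.0³·6) = 10.883 N/mm
Series: 1/k_eq = 1/5.3407 + 1/10.883 = 0.27913; k_eq = 3.5826 N/mm

3.58 N/mm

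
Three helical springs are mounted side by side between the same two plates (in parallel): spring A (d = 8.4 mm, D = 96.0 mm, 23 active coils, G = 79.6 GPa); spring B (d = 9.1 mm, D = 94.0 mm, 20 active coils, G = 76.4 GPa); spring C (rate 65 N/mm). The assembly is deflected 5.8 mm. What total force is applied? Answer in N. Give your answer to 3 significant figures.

414 N

k_A = Gd⁴/(8D³N_a) = (79.6×10³)(8.4⁴)/(8·96.0³·23) = 2.4344 N/mm
k_B = Gd⁴/(8D³N_a) = (76.4×10³)(9.1⁴)/(8·94.0³·20) = 3.9424 N/mm
Parallel: k_eq = 2.4344 + 3.9424 + 65 = 71.377 N/mm
F = k_eq·δ = 71.377·5.8 = 413.99 N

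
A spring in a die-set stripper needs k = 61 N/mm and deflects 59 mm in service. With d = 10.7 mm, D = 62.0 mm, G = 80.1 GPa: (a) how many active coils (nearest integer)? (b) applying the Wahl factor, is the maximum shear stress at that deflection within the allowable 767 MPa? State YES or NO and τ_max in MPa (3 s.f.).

(a) 9 coils; (b) YES, τ_max = 587 MPa

N_a = Gd⁴/(8D³k) = (80.1×10³)(10.7⁴)/(8·62.0³·61) = 9.028 → N_a = 9
Actual rate k = Gd⁴/(8D³·9) = 61.187 N/mm
Working load F = kδ = 61.187·59 = 3610 N
C = 62.0/10.7 = 5.7944; K_W = (4C−1)/(4C−4)+0.615/C = 1.2626
τ_max = K_W·8FD/(πd³) = 1.2626·465.26 = 587.42 MPa
τ_max ≤ 767 MPa → acceptable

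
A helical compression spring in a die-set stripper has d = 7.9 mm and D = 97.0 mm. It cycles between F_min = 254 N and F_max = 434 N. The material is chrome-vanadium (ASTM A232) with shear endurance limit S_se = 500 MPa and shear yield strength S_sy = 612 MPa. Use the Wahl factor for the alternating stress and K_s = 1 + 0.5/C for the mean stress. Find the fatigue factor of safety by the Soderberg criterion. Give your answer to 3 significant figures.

2.54

C = D/d = 97.0/7.9 = 12.2785; K_W = (4C−1)/(4C−4)+0.615/C = 1.1166; K_s = 1+0.5/C = 1.0407
F_a = (F_max−F_min)/2 = 90 N; F_m = (F_max+F_min)/2 = 344 N
τ_a = K_W·8F_aD/(πd³) = 1.1166 × 45.089 = 50.346 MPa
τ_m = K_s·8F_mD/(πd³) = 1.0407 × 172.34 = 179.36 MPa
Soderberg: 1/n_f = τ_a/S_se + τ_m/S_sy = 50.346/500 + 179.36/612 = 0.10069 + 0.29307 = 0.39376
n_f = 1/0.39376 = 2.54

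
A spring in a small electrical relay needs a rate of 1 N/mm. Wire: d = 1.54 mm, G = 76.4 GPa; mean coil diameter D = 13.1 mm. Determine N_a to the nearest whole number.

24

N_a = Gd⁴/(8D³k) = (76.4×10³ × 1.54⁴)/(8 × 13.1³ × 1)
    = 429711 / 17984.7 = 23.89 → 24 coils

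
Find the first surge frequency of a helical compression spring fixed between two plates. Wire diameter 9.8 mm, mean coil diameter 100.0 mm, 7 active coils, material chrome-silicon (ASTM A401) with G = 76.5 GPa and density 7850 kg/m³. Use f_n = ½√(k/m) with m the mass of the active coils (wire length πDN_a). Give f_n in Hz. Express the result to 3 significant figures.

49.2 Hz

k = Gd⁴/(8D³N_a) = (76.5×10³)(9.8⁴)/(8·100.0³·7) = 12.6 N/mm = 12600 N/m
Wire length L = πDN_a = π·100.0·7 = 2199.1 mm
m = ρ·(πd²/4)·L = 7850 × 75.43×10⁻⁶ m² × 2.1991 m = 1.3021 kg
f_n = ½√(k/m) = 0.5·√(12600/1.3021) = 0.5·√(9676.5) = 49.185 Hz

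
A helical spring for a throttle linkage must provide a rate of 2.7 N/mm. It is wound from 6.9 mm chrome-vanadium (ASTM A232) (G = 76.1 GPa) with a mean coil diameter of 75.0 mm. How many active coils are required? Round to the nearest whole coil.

19

N_a = Gd⁴/(8D³k) = (76.1×10³ × 6.9⁴)/(8 × 75.0³ × 2.7)
    = 1.72497e+08 / 9.1125e+06 = 18.93 → 19 coils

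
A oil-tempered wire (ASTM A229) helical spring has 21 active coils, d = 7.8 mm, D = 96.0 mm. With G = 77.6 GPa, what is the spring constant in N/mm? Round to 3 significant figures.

1.93 N/mm

k = Gd⁴/(8D³N_a) = (77.6×10³ × 7.8⁴) / (8 × 96.0³ × 21)
  = 2.87237e+08 / 1.48636e+08 = 1.9325 N/mm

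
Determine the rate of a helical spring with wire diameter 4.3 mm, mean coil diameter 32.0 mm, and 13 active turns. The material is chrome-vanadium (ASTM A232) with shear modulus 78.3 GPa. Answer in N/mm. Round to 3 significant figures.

7.86 N/mm

k = Gd⁴/(8D³N_a) = (78.3×10³ × 4.3⁴) / (8 × 32.0³ × 13)
  = 2.67692e+07 / 3.40787e+06 = 7.8551 N/mm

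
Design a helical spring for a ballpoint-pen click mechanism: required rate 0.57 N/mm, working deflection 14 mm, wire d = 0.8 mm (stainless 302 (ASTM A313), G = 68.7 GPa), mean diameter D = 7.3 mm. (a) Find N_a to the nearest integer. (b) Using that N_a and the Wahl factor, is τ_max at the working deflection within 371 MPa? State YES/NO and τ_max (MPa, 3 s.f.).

(a) 16 coils; (b) YES, τ_max = 333 MPa

N_a = Gd⁴/(8D³k) = (68.7×10³)(0.8⁴)/(8·7.3³·0.57) = 15.86 → N_a = 16
Actual rate k = Gd⁴/(8D³·16) = 0.56512 N/mm
Working load F = kδ = 0.56512·14 = 7.9116 N
C = 7.3/0.8 = 9.1250; K_W = (4C−1)/(4C−4)+0.615/C = 1.1597
τ_max = K_W·8FD/(πd³) = 1.1597·287.25 = 333.12 MPa
τ_max ≤ 371 MPa → acceptable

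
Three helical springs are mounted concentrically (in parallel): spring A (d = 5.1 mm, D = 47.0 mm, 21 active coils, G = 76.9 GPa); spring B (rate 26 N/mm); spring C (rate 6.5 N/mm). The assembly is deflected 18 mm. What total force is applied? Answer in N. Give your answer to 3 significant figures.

639 N

k_A = Gd⁴/(8D³N_a) = (76.9×10³)(5.1⁴)/(8·47.0³·21) = 2.9827 N/mm
Parallel: k_eq = 2.9827 + 26 + 6.5 = 35.483 N/mm
F = k_eq·δ = 35.483·18 = 638.69 N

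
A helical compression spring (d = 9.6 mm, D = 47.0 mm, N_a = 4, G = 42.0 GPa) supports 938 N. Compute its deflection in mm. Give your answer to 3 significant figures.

8.74 mm

k = Gd⁴/(8D³N_a) = (42.0×10³)(9.6⁴)/(8·47.0³·4) = 107.37 N/mm
δ = F/k = 938 / 107.37 = 8.736 mm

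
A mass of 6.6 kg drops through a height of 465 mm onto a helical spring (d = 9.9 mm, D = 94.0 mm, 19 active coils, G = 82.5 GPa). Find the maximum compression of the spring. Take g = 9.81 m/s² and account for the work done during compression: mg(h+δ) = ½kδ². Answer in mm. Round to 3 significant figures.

k = Gd⁴/(8D³N_a) = (82.5×10³)(9.9⁴)/(8·94.0³·19) = 6.2772 N/mm
W = mg = 6.6 × 9.81 = 64.746 N
½kδ² − Wδ − Wh = 0 → δ = (W + √(W² + 2kWh))/k
δ = (64.746 + √(4192 + 377975))/6.2772 = (64.746 + 618.2)/6.2772 = 108.8 mm

109 mm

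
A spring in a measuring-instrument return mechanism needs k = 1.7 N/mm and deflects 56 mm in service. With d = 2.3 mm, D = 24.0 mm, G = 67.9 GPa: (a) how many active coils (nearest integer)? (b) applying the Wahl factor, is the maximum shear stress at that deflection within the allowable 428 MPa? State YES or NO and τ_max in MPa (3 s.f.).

(a) 10 coils; (b) NO, τ_max = 550 MPa

N_a = Gd⁴/(8D³k) = (67.9×10³)(2.3⁴)/(8·24.0³·1.7) = 10.11 → N_a = 10
Actual rate k = Gd⁴/(8D³·10) = 1.7181 N/mm
Working load F = kδ = 1.7181·56 = 96.216 N
C = 24.0/2.3 = 10.4348; K_W = (4C−1)/(4C−4)+0.615/C = 1.1384
τ_max = K_W·8FD/(πd³) = 1.1384·483.3 = 550.2 MPa
τ_max > 428 MPa → exceeds allowable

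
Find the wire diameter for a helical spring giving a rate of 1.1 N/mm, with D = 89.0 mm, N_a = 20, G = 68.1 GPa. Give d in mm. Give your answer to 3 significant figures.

d = (8D³N_a·k / G)^(1/4) = (8·89.0³·20·1.1 / (68.1×10³))^0.25
  = (1821.9)^0.25 = 6.5333 mm

6.53 mm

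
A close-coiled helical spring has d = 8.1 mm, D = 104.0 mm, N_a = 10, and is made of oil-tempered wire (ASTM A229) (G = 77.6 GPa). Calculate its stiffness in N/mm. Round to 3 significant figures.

k = Gd⁴/(8D³N_a) = (77.6×10³ × 8.1⁴) / (8 × 104.0³ × 10)
  = 3.34043e+08 / 8.99891e+07 = 3.712 N/mm

3.71 N/mm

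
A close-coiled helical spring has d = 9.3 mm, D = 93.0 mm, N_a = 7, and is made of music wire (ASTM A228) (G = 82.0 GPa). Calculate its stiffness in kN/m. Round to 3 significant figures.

k = Gd⁴/(8D³N_a) = (82.0×10³ × 9.3⁴) / (8 × 93.0³ × 7)
  = 6.13403e+08 / 4.5044e+07 = 13.618 N/mm

13.6 kN/m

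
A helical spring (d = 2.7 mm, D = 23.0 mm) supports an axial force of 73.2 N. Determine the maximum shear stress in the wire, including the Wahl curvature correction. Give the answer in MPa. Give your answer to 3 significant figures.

Spring index C = D/d = 23.0/2.7 = 8.5185
K_W = (4C−1)/(4C−4) + 0.615/C = 33.074/30.074 + 0.0722 = 1.1719
τ₀ = 8FD/(πd³) = 8·73.2·23.0/(π·2.7³) = 13468.8/61.836 = 217.81 MPa
τ_max = K·τ₀ = 1.1719 × 217.81 = 255.27 MPa

255 MPa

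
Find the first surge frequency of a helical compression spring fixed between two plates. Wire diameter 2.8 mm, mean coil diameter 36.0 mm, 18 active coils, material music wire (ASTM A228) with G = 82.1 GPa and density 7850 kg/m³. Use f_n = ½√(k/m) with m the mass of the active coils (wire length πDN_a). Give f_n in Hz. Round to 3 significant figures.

k = Gd⁴/(8D³N_a) = (82.1×10³)(2.8⁴)/(8·36.0³·18) = 0.75111 N/mm = 751.11 N/m
Wire length L = πDN_a = π·36.0·18 = 2035.8 mm
m = ρ·(πd²/4)·L = 7850 × 6.1575×10⁻⁶ m² × 2.0358 m = 0.098401 kg
f_n = ½√(k/m) = 0.5·√(751.11/0.098401) = 0.5·√(7633.2) = 43.684 Hz

43.7 Hz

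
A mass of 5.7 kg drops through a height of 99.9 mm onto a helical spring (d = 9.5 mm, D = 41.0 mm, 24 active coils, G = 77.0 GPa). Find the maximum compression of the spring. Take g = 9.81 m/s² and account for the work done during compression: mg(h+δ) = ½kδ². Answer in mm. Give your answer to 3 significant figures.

k = Gd⁴/(8D³N_a) = (77.0×10³)(9.5⁴)/(8·41.0³·24) = 47.395 N/mm
W = mg = 5.7 × 9.81 = 55.917 N
½kδ² − Wδ − Wh = 0 → δ = (W + √(W² + 2kWh))/k
δ = (55.917 + √(3126.7 + 529507))/47.395 = (55.917 + 729.82)/47.395 = 16.578 mm

16.6 mm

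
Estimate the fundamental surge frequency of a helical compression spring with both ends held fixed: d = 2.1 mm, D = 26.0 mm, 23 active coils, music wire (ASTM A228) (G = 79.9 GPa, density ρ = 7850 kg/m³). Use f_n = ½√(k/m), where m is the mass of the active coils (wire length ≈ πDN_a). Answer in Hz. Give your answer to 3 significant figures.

48.5 Hz

k = Gd⁴/(8D³N_a) = (79.9×10³)(2.1⁴)/(8·26.0³·23) = 0.48049 N/mm = 480.49 N/m
Wire length L = πDN_a = π·26.0·23 = 1878.7 mm
m = ρ·(πd²/4)·L = 7850 × 3.4636×10⁻⁶ m² × 1.8787 m = 0.05108 kg
f_n = ½√(k/m) = 0.5·√(480.49/0.05108) = 0.5·√(9406.7) = 48.494 Hz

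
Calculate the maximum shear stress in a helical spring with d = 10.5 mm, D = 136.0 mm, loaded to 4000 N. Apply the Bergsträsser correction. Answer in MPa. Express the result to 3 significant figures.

Spring index C = D/d = 136.0/10.5 = 12.9524
K_B = (4C+2)/(4C−3) = 53.810/48.810 = 1.1024
τ₀ = 8FD/(πd³) = 8·4000·136.0/(π·10.5³) = 4.352e+06/3636.8 = 1196.7 MPa
τ_max = K·τ₀ = 1.1024 × 1196.7 = 1319.2 MPa

1320 MPa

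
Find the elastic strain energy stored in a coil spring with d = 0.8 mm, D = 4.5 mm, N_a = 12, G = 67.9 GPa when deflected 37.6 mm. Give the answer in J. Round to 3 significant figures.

2.25 J

k = Gd⁴/(8D³N_a) = (67.9×10³)(0.8⁴)/(8·4.5³·12) = 3.1792 N/mm
U = ½kδ² = 0.5 × 3.1792 × 37.6² = 2247.3 N·mm = 2.2473 J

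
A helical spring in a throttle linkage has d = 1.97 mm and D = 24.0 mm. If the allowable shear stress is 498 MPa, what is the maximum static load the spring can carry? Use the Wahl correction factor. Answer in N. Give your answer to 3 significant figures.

55.7 N

C = D/d = 24.0/1.97 = 12.1827
K_W = (4C−1)/(4C−4) + 0.615/C = 47.731/44.731 + 0.0505 = 1.1175
τ_max = K·8FD/(πd³) → F_max = τ_allow·πd³/(8DK)
F_max = 498·π·1.97³/(8·24.0·1.1175) = 11961/214.57 = 55.746 N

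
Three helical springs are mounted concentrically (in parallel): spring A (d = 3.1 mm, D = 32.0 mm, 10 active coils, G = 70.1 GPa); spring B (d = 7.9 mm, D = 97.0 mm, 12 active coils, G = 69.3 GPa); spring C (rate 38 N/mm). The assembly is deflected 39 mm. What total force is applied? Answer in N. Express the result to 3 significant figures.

1700 N

k_A = Gd⁴/(8D³N_a) = (70.1×10³)(3.1⁴)/(8·32.0³·10) = 2.4696 N/mm
k_B = Gd⁴/(8D³N_a) = (69.3×10³)(7.9⁴)/(8·97.0³·12) = 3.0807 N/mm
Parallel: k_eq = 2.4696 + 3.0807 + 38 = 43.55 N/mm
F = k_eq·δ = 43.55·39 = 1698.5 N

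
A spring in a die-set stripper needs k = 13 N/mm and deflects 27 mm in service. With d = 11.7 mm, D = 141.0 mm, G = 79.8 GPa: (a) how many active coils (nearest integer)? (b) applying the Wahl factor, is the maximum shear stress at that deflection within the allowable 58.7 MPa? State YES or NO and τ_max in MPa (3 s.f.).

N_a = Gd⁴/(8D³k) = (79.8×10³)(11.7⁴)/(8·141.0³·13) = 5.129 → N_a = 5
Actual rate k = Gd⁴/(8D³·5) = 13.336 N/mm
Working load F = kδ = 13.336·27 = 360.07 N
C = 141.0/11.7 = 12.0513; K_W = (4C−1)/(4C−4)+0.615/C = 1.1189
τ_max = K_W·8FD/(πd³) = 1.1189·80.722 = 90.32 MPa
τ_max > 58.7 MPa → exceeds allowable

(a) 5 coils; (b) NO, τ_max = 90.3 MPa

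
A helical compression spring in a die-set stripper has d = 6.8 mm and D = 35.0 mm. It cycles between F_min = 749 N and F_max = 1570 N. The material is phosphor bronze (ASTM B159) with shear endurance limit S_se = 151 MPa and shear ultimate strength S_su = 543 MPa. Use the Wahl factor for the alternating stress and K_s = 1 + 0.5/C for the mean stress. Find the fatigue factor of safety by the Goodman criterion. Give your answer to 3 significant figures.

0.600

C = D/d = 35.0/6.8 = 5.1471; K_W = (4C−1)/(4C−4)+0.615/C = 1.3003; K_s = 1+0.5/C = 1.0971
F_a = (F_max−F_min)/2 = 410.5 N; F_m = (F_max+F_min)/2 = 1159.5 N
τ_a = K_W·8F_aD/(πd³) = 1.3003 × 116.36 = 151.3 MPa
τ_m = K_s·8F_mD/(πd³) = 1.0971 × 328.66 = 360.59 MPa
Goodman: 1/n_f = τ_a/S_se + τ_m/S_su = 151.3/151 + 360.59/543 = 1.00201 + 0.66407 = 1.6661
n_f = 1/1.6661 = 0.6002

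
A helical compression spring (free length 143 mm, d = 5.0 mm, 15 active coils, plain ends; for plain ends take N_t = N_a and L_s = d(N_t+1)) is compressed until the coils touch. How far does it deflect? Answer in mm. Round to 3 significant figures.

63.0 mm

N_t = 15; L_s = 5.0·16 = 80 mm
δ_solid = L₀ − L_s = 143 − 80 = 63 mm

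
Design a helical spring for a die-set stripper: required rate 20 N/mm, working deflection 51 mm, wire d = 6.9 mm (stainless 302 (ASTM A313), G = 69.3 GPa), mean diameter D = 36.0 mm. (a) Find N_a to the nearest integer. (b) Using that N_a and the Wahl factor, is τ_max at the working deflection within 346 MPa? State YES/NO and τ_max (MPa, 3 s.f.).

N_a = Gd⁴/(8D³k) = (69.3×10³)(6.9⁴)/(8·36.0³·20) = 21.04 → N_a = 21
Actual rate k = Gd⁴/(8D³·21) = 20.041 N/mm
Working load F = kδ = 20.041·51 = 1022.1 N
C = 36.0/6.9 = 5.2174; K_W = (4C−1)/(4C−4)+0.615/C = 1.2957
τ_max = K_W·8FD/(πd³) = 1.2957·285.22 = 369.56 MPa
τ_max > 346 MPa → exceeds allowable

(a) 21 coils; (b) NO, τ_max = 370 MPa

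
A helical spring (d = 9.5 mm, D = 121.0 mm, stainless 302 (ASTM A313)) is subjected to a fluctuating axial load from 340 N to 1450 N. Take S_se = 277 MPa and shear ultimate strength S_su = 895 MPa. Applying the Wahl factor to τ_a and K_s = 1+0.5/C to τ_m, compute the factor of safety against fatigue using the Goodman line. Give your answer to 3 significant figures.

0.852

C = D/d = 121.0/9.5 = 12.7368; K_W = (4C−1)/(4C−4)+0.615/C = 1.1122; K_s = 1+0.5/C = 1.0393
F_a = (F_max−F_min)/2 = 555 N; F_m = (F_max+F_min)/2 = 895 N
τ_a = K_W·8F_aD/(πd³) = 1.1122 × 199.46 = 221.83 MPa
τ_m = K_s·8F_mD/(πd³) = 1.0393 × 321.65 = 334.27 MPa
Goodman: 1/n_f = τ_a/S_se + τ_m/S_su = 221.83/277 + 334.27/895 = 0.80084 + 0.37349 = 1.1743
n_f = 1/1.1743 = 0.8516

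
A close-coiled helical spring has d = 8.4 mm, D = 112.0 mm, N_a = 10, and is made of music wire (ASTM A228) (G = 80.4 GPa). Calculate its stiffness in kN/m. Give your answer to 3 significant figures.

k = Gd⁴/(8D³N_a) = (80.4×10³ × 8.4⁴) / (8 × 112.0³ × 10)
  = 4.00289e+08 / 1.12394e+08 = 3.5615 N/mm

3.56 kN/m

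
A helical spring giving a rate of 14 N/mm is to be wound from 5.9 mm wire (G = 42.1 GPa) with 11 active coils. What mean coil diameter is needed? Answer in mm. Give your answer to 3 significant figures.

34.6 mm

D = (Gd⁴/(8N_a·k))^(1/3) = (42.1×10³·5.9⁴/(8·11·14))^(1/3)
  = (41407.5)^(1/3) = 34.5960 mm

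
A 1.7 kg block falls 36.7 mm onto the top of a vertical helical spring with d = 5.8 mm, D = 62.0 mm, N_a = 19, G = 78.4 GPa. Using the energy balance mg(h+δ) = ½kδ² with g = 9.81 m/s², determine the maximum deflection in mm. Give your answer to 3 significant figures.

30.2 mm

k = Gd⁴/(8D³N_a) = (78.4×10³)(5.8⁴)/(8·62.0³·19) = 2.4491 N/mm
W = mg = 1.7 × 9.81 = 16.677 N
½kδ² − Wδ − Wh = 0 → δ = (W + √(W² + 2kWh))/k
δ = (16.677 + √(278.12 + 2997.94))/2.4491 = (16.677 + 57.237)/2.4491 = 30.18 mm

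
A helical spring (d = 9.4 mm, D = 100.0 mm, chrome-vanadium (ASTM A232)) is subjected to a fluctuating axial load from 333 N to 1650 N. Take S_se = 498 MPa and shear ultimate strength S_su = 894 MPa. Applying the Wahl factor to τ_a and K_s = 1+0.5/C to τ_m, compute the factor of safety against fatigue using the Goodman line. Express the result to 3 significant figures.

C = D/d = 100.0/9.4 = 10.6383; K_W = (4C−1)/(4C−4)+0.615/C = 1.1356; K_s = 1+0.5/C = 1.0470
F_a = (F_max−F_min)/2 = 658.5 N; F_m = (F_max+F_min)/2 = 991.5 N
τ_a = K_W·8F_aD/(πd³) = 1.1356 × 201.89 = 229.27 MPa
τ_m = K_s·8F_mD/(πd³) = 1.0470 × 303.98 = 318.27 MPa
Goodman: 1/n_f = τ_a/S_se + τ_m/S_su = 229.27/498 + 318.27/894 = 0.46038 + 0.35601 = 0.81639
n_f = 1/0.81639 = 1.225

1.22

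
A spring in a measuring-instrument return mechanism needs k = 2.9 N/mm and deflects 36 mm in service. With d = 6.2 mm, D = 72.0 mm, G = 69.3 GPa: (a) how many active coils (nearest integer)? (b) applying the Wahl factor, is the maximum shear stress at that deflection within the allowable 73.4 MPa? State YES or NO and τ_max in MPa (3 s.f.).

N_a = Gd⁴/(8D³k) = (69.3×10³)(6.2⁴)/(8·72.0³·2.9) = 11.83 → N_a = 12
Actual rate k = Gd⁴/(8D³·12) = 2.8578 N/mm
Working load F = kδ = 2.8578·36 = 102.88 N
C = 72.0/6.2 = 11.6129; K_W = (4C−1)/(4C−4)+0.615/C = 1.1236
τ_max = K_W·8FD/(πd³) = 1.1236·79.146 = 88.931 MPa
τ_max > 73.4 MPa → exceeds allowable

(a) 12 coils; (b) NO, τ_max = 88.9 MPa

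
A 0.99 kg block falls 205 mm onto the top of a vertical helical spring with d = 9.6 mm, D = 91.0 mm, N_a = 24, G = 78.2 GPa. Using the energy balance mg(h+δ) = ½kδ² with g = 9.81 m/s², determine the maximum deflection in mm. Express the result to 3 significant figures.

31.6 mm

k = Gd⁴/(8D³N_a) = (78.2×10³)(9.6⁴)/(8·91.0³·24) = 4.5906 N/mm
W = mg = 0.99 × 9.81 = 9.7119 N
½kδ² − Wδ − Wh = 0 → δ = (W + √(W² + 2kWh))/k
δ = (9.7119 + √(94.321 + 18279.1))/4.5906 = (9.7119 + 135.55)/4.5906 = 31.643 mm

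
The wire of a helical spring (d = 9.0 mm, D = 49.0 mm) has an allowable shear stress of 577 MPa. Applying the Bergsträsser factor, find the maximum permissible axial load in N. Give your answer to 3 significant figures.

C = D/d = 49.0/9.0 = 5.4444
K_B = (4C+2)/(4C−3) = 23.778/18.778 = 1.2663
τ_max = K·8FD/(πd³) → F_max = τ_allow·πd³/(8DK)
F_max = 577·π·9.0³/(8·49.0·1.2663) = 1.3215e+06/496.38 = 2662.2 N

2660 N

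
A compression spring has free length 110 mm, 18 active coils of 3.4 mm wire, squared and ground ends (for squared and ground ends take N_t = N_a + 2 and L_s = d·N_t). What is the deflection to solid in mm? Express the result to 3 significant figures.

N_t = 20; L_s = 3.4·20 = 68 mm
δ_solid = L₀ − L_s = 110 − 68 = 42 mm

42.0 mm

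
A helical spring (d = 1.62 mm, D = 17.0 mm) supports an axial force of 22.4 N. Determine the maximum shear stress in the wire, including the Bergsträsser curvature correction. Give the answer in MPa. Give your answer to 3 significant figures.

257 MPa

Spring index C = D/d = 17.0/1.62 = 10.4938
K_B = (4C+2)/(4C−3) = 43.975/38.975 = 1.1283
τ₀ = 8FD/(πd³) = 8·22.4·17.0/(π·1.62³) = 3046.4/13.357 = 228.08 MPa
τ_max = K·τ₀ = 1.1283 × 228.08 = 257.34 MPa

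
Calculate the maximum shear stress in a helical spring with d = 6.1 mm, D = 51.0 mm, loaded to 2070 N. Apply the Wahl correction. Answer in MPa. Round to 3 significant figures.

Spring index C = D/d = 51.0/6.1 = 8.3607
K_W = (4C−1)/(4C−4) + 0.615/C = 32.443/29.443 + 0.0736 = 1.1755
τ₀ = 8FD/(πd³) = 8·2070·51.0/(π·6.1³) = 844560/713.08 = 1184.4 MPa
τ_max = K·τ₀ = 1.1755 × 1184.4 = 1392.2 MPa

1390 MPa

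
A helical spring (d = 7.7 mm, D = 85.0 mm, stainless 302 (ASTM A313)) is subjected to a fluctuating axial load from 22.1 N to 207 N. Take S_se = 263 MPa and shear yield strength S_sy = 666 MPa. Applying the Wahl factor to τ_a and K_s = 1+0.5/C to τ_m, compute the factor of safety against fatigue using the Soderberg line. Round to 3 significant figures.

C = D/d = 85.0/7.7 = 11.0390; K_W = (4C−1)/(4C−4)+0.615/C = 1.1304; K_s = 1+0.5/C = 1.0453
F_a = (F_max−F_min)/2 = 92.45 N; F_m = (F_max+F_min)/2 = 114.55 N
τ_a = K_W·8F_aD/(πd³) = 1.1304 × 43.832 = 49.549 MPa
τ_m = K_s·8F_mD/(πd³) = 1.0453 × 54.31 = 56.77 MPa
Soderberg: 1/n_f = τ_a/S_se + τ_m/S_sy = 49.549/263 + 56.77/666 = 0.18840 + 0.08524 = 0.27364
n_f = 1/0.27364 = 3.654

3.65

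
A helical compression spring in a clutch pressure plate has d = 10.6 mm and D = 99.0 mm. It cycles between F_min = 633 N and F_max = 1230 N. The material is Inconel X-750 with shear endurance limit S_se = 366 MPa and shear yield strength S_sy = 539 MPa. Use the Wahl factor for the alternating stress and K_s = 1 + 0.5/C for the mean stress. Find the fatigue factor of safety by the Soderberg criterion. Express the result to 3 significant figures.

1.71

C = D/d = 99.0/10.6 = 9.3396; K_W = (4C−1)/(4C−4)+0.615/C = 1.1558; K_s = 1+0.5/C = 1.0535
F_a = (F_max−F_min)/2 = 298.5 N; F_m = (F_max+F_min)/2 = 931.5 N
τ_a = K_W·8F_aD/(πd³) = 1.1558 × 63.183 = 73.026 MPa
τ_m = K_s·8F_mD/(πd³) = 1.0535 × 197.17 = 207.73 MPa
Soderberg: 1/n_f = τ_a/S_se + τ_m/S_sy = 73.026/366 + 207.73/539 = 0.19952 + 0.38539 = 0.58491
n_f = 1/0.58491 = 1.71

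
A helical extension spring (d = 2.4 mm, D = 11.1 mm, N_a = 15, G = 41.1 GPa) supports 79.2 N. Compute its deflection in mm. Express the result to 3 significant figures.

9.53 mm

k = Gd⁴/(8D³N_a) = (41.1×10³)(2.4⁴)/(8·11.1³·15) = 8.3088 N/mm
δ = F/k = 79.2 / 8.3088 = 9.5321 mm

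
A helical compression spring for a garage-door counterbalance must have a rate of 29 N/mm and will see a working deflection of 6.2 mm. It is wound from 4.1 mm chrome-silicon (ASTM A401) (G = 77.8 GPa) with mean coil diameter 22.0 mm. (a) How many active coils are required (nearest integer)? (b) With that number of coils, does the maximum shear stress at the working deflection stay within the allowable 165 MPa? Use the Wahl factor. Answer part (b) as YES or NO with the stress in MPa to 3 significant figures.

(a) 9 coils; (b) NO, τ_max = 186 MPa

N_a = Gd⁴/(8D³k) = (77.8×10³)(4.1⁴)/(8·22.0³·29) = 8.899 → N_a = 9
Actual rate k = Gd⁴/(8D³·9) = 28.676 N/mm
Working load F = kδ = 28.676·6.2 = 177.79 N
C = 22.0/4.1 = 5.3659; K_W = (4C−1)/(4C−4)+0.615/C = 1.2864
τ_max = K_W·8FD/(πd³) = 1.2864·144.52 = 185.91 MPa
τ_max > 165 MPa → exceeds allowable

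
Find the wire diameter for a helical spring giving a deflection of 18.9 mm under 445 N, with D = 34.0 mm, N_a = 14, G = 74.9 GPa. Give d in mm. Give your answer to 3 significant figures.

Required rate k = F/δ = 445/18.9 = 23.545 N/mm
d = (8D³N_a·k / G)^(1/4) = (8·34.0³·14·23.545 / (74.9×10³))^0.25
  = (1383.8)^0.25 = 6.0991 mm

6.10 mm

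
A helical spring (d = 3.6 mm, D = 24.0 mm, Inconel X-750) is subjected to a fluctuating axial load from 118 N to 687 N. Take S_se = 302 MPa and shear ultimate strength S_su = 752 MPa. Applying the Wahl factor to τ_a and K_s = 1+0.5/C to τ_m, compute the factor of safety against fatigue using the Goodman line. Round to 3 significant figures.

0.442

C = D/d = 24.0/3.6 = 6.6667; K_W = (4C−1)/(4C−4)+0.615/C = 1.2246; K_s = 1+0.5/C = 1.0750
F_a = (F_max−F_min)/2 = 284.5 N; F_m = (F_max+F_min)/2 = 402.5 N
τ_a = K_W·8F_aD/(πd³) = 1.2246 × 372.67 = 456.37 MPa
τ_m = K_s·8F_mD/(πd³) = 1.0750 × 527.24 = 566.78 MPa
Goodman: 1/n_f = τ_a/S_se + τ_m/S_su = 456.37/302 + 566.78/752 = 1.51117 + 0.75370 = 2.2649
n_f = 1/2.2649 = 0.4415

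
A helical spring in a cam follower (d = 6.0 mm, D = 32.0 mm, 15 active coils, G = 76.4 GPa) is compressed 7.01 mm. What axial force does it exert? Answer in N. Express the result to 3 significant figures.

177 N

k = Gd⁴/(8D³N_a) = (76.4×10³)(6.0⁴)/(8·32.0³·15) = 25.181 N/mm
F = k·δ = 25.181 × 7.01 = 176.52 N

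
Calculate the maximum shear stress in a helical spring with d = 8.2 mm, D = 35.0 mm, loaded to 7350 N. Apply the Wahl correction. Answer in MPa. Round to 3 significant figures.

Spring index C = D/d = 35.0/8.2 = 4.2683
K_W = (4C−1)/(4C−4) + 0.615/C = 16.073/13.073 + 0.1441 = 1.3736
τ₀ = 8FD/(πd³) = 8·7350·35.0/(π·8.2³) = 2.058e+06/1732.2 = 1188.1 MPa
τ_max = K·τ₀ = 1.3736 × 1188.1 = 1631.9 MPa

1630 MPa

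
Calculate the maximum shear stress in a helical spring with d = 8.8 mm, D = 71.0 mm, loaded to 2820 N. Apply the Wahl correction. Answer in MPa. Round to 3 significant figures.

Spring index C = D/d = 71.0/8.8 = 8.0682
K_W = (4C−1)/(4C−4) + 0.615/C = 31.273/28.273 + 0.0762 = 1.1823
τ₀ = 8FD/(πd³) = 8·2820·71.0/(π·8.8³) = 1.60176e+06/2140.9 = 748.17 MPa
τ_max = K·τ₀ = 1.1823 × 748.17 = 884.59 MPa

885 MPa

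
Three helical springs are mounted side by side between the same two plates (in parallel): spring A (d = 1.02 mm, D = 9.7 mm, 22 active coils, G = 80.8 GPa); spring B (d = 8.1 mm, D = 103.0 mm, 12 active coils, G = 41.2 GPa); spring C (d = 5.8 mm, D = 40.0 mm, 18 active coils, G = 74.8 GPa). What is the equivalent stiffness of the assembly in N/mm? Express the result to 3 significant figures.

11.4 N/mm

k_A = Gd⁴/(8D³N_a) = (80.8×10³)(1.02⁴)/(8·9.7³·22) = 0.54448 N/mm
k_B = Gd⁴/(8D³N_a) = (41.2×10³)(8.1⁴)/(8·103.0³·12) = 1.6907 N/mm
k_C = Gd⁴/(8D³N_a) = (74.8×10³)(5.8⁴)/(8·40.0³·18) = 9.1848 N/mm
Parallel: k_eq = 0.54448 + 1.6907 + 9.1848 = 11.42 N/mm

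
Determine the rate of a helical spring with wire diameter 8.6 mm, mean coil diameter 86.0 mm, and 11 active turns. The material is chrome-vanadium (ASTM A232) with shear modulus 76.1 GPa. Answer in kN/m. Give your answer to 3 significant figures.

7.44 kN/m

k = Gd⁴/(8D³N_a) = (76.1×10³ × 8.6⁴) / (8 × 86.0³ × 11)
  = 4.16273e+08 / 5.59729e+07 = 7.437 N/mm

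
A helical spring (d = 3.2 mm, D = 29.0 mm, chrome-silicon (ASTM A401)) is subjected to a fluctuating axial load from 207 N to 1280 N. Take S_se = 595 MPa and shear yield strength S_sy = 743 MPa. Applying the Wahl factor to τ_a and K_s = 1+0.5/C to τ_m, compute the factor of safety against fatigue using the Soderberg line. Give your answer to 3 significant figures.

0.211

C = D/d = 29.0/3.2 = 9.0625; K_W = (4C−1)/(4C−4)+0.615/C = 1.1609; K_s = 1+0.5/C = 1.0552
F_a = (F_max−F_min)/2 = 536.5 N; F_m = (F_max+F_min)/2 = 743.5 N
τ_a = K_W·8F_aD/(πd³) = 1.1609 × 1209.1 = 1403.6 MPa
τ_m = K_s·8F_mD/(πd³) = 1.0552 × 1675.6 = 1768 MPa
Soderberg: 1/n_f = τ_a/S_se + τ_m/S_sy = 1403.6/595 + 1768/743 = 2.35901 + 2.37960 = 4.7386
n_f = 1/4.7386 = 0.211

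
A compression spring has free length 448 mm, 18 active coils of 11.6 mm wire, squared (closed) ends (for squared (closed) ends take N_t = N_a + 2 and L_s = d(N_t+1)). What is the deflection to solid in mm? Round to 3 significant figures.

204 mm

N_t = 20; L_s = 11.6·21 = 243.6 mm
δ_solid = L₀ − L_s = 448 − 243.6 = 204.4 mm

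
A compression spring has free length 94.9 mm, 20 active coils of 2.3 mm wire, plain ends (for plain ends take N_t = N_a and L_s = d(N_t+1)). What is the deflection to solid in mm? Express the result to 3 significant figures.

N_t = 20; L_s = 2.3·21 = 48.3 mm
δ_solid = L₀ − L_s = 94.9 − 48.3 = 46.6 mm

46.6 mm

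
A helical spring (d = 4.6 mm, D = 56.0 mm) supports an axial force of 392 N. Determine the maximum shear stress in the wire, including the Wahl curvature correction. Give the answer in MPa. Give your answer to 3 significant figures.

642 MPa

Spring index C = D/d = 56.0/4.6 = 12.1739
K_W = (4C−1)/(4C−4) + 0.615/C = 47.696/44.696 + 0.0505 = 1.1176
τ₀ = 8FD/(πd³) = 8·392·56.0/(π·4.6³) = 175616/305.79 = 574.3 MPa
τ_max = K·τ₀ = 1.1176 × 574.3 = 641.86 MPa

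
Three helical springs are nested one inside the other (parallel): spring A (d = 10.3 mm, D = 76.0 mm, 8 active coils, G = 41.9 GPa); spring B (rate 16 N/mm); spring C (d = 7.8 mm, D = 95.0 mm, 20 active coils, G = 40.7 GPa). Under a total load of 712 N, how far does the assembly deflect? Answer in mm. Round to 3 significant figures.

21.0 mm

k_A = Gd⁴/(8D³N_a) = (41.9×10³)(10.3⁴)/(8·76.0³·8) = 16.786 N/mm
k_C = Gd⁴/(8D³N_a) = (40.7×10³)(7.8⁴)/(8·95.0³·20) = 1.0982 N/mm
Parallel: k_eq = 16.786 + 16 + 1.0982 = 33.884 N/mm
δ = F/k_eq = 712/33.884 = 21.013 mm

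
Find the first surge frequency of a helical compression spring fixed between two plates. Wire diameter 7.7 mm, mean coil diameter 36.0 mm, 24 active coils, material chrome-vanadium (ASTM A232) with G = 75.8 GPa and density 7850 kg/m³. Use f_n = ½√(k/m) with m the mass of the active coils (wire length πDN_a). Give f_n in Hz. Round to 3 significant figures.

k = Gd⁴/(8D³N_a) = (75.8×10³)(7.7⁴)/(8·36.0³·24) = 29.746 N/mm = 29746 N/m
Wire length L = πDN_a = π·36.0·24 = 2714.3 mm
m = ρ·(πd²/4)·L = 7850 × 46.566×10⁻⁶ m² × 2.7143 m = 0.99221 kg
f_n = ½√(k/m) = 0.5·√(29746/0.99221) = 0.5·√(29979) = 86.572 Hz

86.6 Hz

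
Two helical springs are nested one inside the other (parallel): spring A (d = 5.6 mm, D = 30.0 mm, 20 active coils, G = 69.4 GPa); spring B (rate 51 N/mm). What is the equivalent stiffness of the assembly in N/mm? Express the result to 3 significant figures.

66.8 N/mm

k_A = Gd⁴/(8D³N_a) = (69.4×10³)(5.6⁴)/(8·30.0³·20) = 15.799 N/mm
Parallel: k_eq = 15.799 + 51 = 66.799 N/mm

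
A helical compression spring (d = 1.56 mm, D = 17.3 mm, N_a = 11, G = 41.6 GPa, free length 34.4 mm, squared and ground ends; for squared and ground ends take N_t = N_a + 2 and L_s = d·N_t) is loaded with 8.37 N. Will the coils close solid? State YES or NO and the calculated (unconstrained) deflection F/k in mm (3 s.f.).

YES, δ = 15.5 mm

k = Gd⁴/(8D³N_a) = (41.6×10³)(1.56⁴)/(8·17.3³·11) = 0.54072 N/mm
N_t = 13; L_s = 1.56·13 = 20.28 mm; δ_solid = L₀ − L_s = 34.4 − 20.28 = 14.12 mm
δ = F/k = 8.37/0.54072 = 15.479 mm
δ ≥ δ_solid → spring goes solid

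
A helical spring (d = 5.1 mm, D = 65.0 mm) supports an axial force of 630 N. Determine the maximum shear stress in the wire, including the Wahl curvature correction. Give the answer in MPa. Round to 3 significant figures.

Spring index C = D/d = 65.0/5.1 = 12.7451
K_W = (4C−1)/(4C−4) + 0.615/C = 49.980/46.980 + 0.0483 = 1.1121
τ₀ = 8FD/(πd³) = 8·630·65.0/(π·5.1³) = 327600/416.74 = 786.11 MPa
τ_max = K·τ₀ = 1.1121 × 786.11 = 874.24 MPa

874 MPa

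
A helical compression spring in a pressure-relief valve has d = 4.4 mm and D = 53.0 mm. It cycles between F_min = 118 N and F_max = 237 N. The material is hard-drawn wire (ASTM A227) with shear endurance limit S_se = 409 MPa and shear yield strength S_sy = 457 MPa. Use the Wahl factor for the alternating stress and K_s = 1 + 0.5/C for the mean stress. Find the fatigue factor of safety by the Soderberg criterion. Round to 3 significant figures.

1.11

C = D/d = 53.0/4.4 = 12.0455; K_W = (4C−1)/(4C−4)+0.615/C = 1.1190; K_s = 1+0.5/C = 1.0415
F_a = (F_max−F_min)/2 = 59.5 N; F_m = (F_max+F_min)/2 = 177.5 N
τ_a = K_W·8F_aD/(πd³) = 1.1190 × 94.27 = 105.48 MPa
τ_m = K_s·8F_mD/(πd³) = 1.0415 × 281.23 = 292.9 MPa
Soderberg: 1/n_f = τ_a/S_se + τ_m/S_sy = 105.48/409 + 292.9/457 = 0.25791 + 0.64092 = 0.89883
n_f = 1/0.89883 = 1.113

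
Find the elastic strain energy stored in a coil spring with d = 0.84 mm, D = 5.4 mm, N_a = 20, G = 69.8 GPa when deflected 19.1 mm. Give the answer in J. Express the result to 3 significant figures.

0.252 J

k = Gd⁴/(8D³N_a) = (69.8×10³)(0.84⁴)/(8·5.4³·20) = 1.3793 N/mm
U = ½kδ² = 0.5 × 1.3793 × 19.1² = 251.6 N·mm = 0.2516 J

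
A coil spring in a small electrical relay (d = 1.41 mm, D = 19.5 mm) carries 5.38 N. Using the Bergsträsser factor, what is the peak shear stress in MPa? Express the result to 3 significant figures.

104 MPa

Spring index C = D/d = 19.5/1.41 = 13.8298
K_B = (4C+2)/(4C−3) = 57.319/52.319 = 1.0956
τ₀ = 8FD/(πd³) = 8·5.38·19.5/(π·1.41³) = 839.28/8.8066 = 95.301 MPa
τ_max = K·τ₀ = 1.0956 × 95.301 = 104.41 MPa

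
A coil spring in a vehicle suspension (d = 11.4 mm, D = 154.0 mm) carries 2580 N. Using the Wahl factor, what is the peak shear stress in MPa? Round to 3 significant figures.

755 MPa

Spring index C = D/d = 154.0/11.4 = 13.5088
K_W = (4C−1)/(4C−4) + 0.615/C = 53.035/50.035 + 0.0455 = 1.1055
τ₀ = 8FD/(πd³) = 8·2580·154.0/(π·11.4³) = 3.17856e+06/4654.4 = 682.91 MPa
τ_max = K·τ₀ = 1.1055 × 682.91 = 754.95 MPa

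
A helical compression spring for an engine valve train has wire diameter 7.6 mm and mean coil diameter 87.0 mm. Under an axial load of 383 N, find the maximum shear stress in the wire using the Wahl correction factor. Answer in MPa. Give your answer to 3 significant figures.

218 MPa

Spring index C = D/d = 87.0/7.6 = 11.4474
K_W = (4C−1)/(4C−4) + 0.615/C = 44.789/41.789 + 0.0537 = 1.1255
τ₀ = 8FD/(πd³) = 8·383·87.0/(π·7.6³) = 266568/1379.1 = 193.29 MPa
τ_max = K·τ₀ = 1.1255 × 193.29 = 217.55 MPa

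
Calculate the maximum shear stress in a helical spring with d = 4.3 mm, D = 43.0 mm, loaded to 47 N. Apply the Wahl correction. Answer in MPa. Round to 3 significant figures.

74.1 MPa

Spring index C = D/d = 43.0/4.3 = 10.0000
K_W = (4C−1)/(4C−4) + 0.615/C = 39.000/36.000 + 0.0615 = 1.1448
τ₀ = 8FD/(πd³) = 8·47·43.0/(π·4.3³) = 16168/249.78 = 64.729 MPa
τ_max = K·τ₀ = 1.1448 × 64.729 = 74.104 MPa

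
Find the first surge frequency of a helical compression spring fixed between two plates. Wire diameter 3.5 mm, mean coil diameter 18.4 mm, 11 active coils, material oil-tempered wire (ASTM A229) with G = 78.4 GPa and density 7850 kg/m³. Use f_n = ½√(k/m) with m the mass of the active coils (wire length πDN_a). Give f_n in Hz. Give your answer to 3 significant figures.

334 Hz

k = Gd⁴/(8D³N_a) = (78.4×10³)(3.5⁴)/(8·18.4³·11) = 21.461 N/mm = 21461 N/m
Wire length L = πDN_a = π·18.4·11 = 635.86 mm
m = ρ·(πd²/4)·L = 7850 × 9.6211×10⁻⁶ m² × 0.63586 m = 0.048024 kg
f_n = ½√(k/m) = 0.5·√(21461/0.048024) = 0.5·√(4.4689e+05) = 334.25 Hz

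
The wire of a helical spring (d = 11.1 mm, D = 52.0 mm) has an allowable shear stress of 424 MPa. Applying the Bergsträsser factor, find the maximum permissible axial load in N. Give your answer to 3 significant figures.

3320 N

C = D/d = 52.0/11.1 = 4.6847
K_B = (4C+2)/(4C−3) = 20.739/15.739 = 1.3177
τ_max = K·8FD/(πd³) → F_max = τ_allow·πd³/(8DK)
F_max = 424·π·11.1³/(8·52.0·1.3177) = 1.8217e+06/548.16 = 3323.4 N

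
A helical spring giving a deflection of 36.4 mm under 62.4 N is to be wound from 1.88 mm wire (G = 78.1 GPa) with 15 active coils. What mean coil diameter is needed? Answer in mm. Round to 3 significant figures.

16.8 mm

Required rate k = F/δ = 62.4/36.4 = 1.7143 N/mm
D = (Gd⁴/(8N_a·k))^(1/3) = (78.1×10³·1.88⁴/(8·15·1.7143))^(1/3)
  = (4742.62)^(1/3) = 16.8012 mm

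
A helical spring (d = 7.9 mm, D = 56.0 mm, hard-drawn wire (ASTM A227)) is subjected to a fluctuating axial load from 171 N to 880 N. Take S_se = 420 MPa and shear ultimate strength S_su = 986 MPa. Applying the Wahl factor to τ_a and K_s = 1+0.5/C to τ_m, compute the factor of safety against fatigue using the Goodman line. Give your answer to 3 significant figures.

2.17

C = D/d = 56.0/7.9 = 7.0886; K_W = (4C−1)/(4C−4)+0.615/C = 1.2099; K_s = 1+0.5/C = 1.0705
F_a = (F_max−F_min)/2 = 354.5 N; F_m = (F_max+F_min)/2 = 525.5 N
τ_a = K_W·8F_aD/(πd³) = 1.2099 × 102.53 = 124.06 MPa
τ_m = K_s·8F_mD/(πd³) = 1.0705 × 151.99 = 162.71 MPa
Goodman: 1/n_f = τ_a/S_se + τ_m/S_su = 124.06/420 + 162.71/986 = 0.29538 + 0.16502 = 0.4604
n_f = 1/0.4604 = 2.172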